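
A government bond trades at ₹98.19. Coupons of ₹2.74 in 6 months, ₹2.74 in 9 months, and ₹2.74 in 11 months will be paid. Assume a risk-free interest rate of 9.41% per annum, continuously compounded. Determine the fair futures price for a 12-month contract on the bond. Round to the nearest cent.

PV(coupons) I = 2.74·e^(−0.0941·6/12) + 2.74·e^(−0.0941·9/12) + 2.74·e^(−0.0941·11/12)
I = 2.6141 + 2.5533 + 2.5136 = 7.6810
F = (S − I)·e^(rT) = (98.19 − 7.6810) · e^(0.0941·12/12)
= 90.5090 · e^0.094100 = 90.5090 × 1.098670 = ₹99.44

₹99.44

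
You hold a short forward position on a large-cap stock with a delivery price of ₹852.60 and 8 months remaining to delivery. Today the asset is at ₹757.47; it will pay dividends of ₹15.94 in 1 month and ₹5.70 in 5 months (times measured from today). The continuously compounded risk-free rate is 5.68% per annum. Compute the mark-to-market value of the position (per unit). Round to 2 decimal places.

PV(remaining dividends) I = 15.94·e^(−0.0568·1/12) + 5.70·e^(−0.0568·5/12) = 21.4314
Current forward F = (S − I)·e^(rT) = (757.47 − 21.4314)·e^(0.0568·8/12) = 736.0386 × 1.038593 = 764.4445
Value (long) = (F − K)·e^(−rT) = (764.4445 − 852.60) × 0.962841 = -84.8797
Short position value = −(long value) = ₹84.88

₹84.88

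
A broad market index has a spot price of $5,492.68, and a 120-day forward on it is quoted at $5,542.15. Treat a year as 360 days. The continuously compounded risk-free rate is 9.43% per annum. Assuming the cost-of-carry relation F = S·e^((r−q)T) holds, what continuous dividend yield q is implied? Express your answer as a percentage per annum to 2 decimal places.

6.74%

From F = S·e^((r−q)T): (r − q) = ln(F/S)/T
ln(5542.15/5492.68) = ln(1.009007) = 0.008967
(r − q) = 0.008967 / (120/360) = 0.026901
q = r − ln(F/S)/T = 0.0943 − 0.026901 = 0.067399
q = 6.74%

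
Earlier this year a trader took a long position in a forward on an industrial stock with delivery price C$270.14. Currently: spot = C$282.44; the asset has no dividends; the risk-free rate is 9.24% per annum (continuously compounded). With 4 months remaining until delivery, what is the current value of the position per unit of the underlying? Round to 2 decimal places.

C$20.49

Current fair forward for the remaining 4 months: F = S·e^(r·T), r = 0.0924
F = 282.44 · e^(0.0924 × 4/12) = 282.44 × 1.031279 = 291.2744
Value of long forward = (F − K)·e^(−rT) = (291.2744 − 270.14) · e^(−0.0924·4/12)
= 21.1344 × 0.969669 = 20.49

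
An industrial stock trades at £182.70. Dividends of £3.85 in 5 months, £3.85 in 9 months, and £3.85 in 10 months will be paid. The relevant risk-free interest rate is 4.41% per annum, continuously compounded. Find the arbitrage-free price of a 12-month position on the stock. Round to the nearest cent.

PV(dividends) I = 3.85·e^(−0.0441·5/12) + 3.85·e^(−0.0441·9/12) + 3.85·e^(−0.0441·10/12)
I = 3.7799 + 3.7247 + 3.7111 = 11.2157
F = (S − I)·e^(rT) = (182.70 − 11.2157) · e^(0.0441·12/12)
= 171.4843 · e^0.044100 = 171.4843 × 1.045087 = £179.22

£179.22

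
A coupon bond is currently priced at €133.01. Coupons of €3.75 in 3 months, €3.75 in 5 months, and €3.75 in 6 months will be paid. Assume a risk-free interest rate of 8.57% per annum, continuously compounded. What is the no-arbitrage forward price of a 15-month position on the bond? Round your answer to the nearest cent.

PV(coupons) I = 3.75·e^(−0.0857·3/12) + 3.75·e^(−0.0857·5/12) + 3.75·e^(−0.0857·6/12)
I = 3.6705 + 3.6185 + 3.5927 = 10.8817
F = (S − I)·e^(rT) = (133.01 − 10.8817) · e^(0.0857·15/12)
= 122.1283 · e^0.107125 = 122.1283 × 1.113073 = €135.94

€135.94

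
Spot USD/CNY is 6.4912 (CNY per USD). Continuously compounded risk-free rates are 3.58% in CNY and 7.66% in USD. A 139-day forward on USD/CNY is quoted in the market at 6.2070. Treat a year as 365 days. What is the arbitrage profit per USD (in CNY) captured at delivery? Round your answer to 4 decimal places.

0.1841 per USD (in CNY)

Fair forward: F* = S·e^(carry·T), with carry = (r_CNY − r_USD) = 0.0358 − 0.0766 = -0.0408
F* = 6.4912 · e^(-0.0408 × 139/365) = 6.4912 · e^-0.015538 = 6.4912 × 0.984582 = 6.3911
Market 6.2070 < fair 6.3911: forward underpriced → reverse cash-and-carry (short spot, go long the forward).
At maturity, profit = |F_mkt − F*| = |6.2070 − 6.3911| = 0.1841 per USD (in CNY)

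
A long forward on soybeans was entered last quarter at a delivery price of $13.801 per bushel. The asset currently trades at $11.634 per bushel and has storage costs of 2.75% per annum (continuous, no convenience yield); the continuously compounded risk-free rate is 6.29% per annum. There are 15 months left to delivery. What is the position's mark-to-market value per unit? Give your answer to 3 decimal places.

Current fair forward for the remaining 15 months: F = S·e^((r + u)·T), (r + u) = 0.0629 + 0.0275 = 0.0904
F = 11.634 · e^(0.0904 × 15/12) = 11.634 × 1.119632 = 13.0258
Value of long forward = (F − K)·e^(−rT) = (13.0258 − 13.801) · e^(−0.0629·15/12)
= -0.7752 × 0.924387 = -0.717

-$0.717 per bushel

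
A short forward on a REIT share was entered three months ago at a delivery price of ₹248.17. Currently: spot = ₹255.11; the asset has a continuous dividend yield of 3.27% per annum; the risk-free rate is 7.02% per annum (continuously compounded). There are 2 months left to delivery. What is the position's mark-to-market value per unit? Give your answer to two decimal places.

Current fair forward for the remaining 2 months: F = S·e^((r − q)·T), (r − q) = 0.0702 − 0.0327 = 0.0375
F = 255.11 · e^(0.0375 × 2/12) = 255.11 × 1.006270 = 256.7095
Value of long forward = (F − K)·e^(−rT) = (256.7095 − 248.17) · e^(−0.0702·2/12)
= 8.5395 × 0.988368 = 8.44
Short position value = −(long value) = -₹8.44

-₹8.44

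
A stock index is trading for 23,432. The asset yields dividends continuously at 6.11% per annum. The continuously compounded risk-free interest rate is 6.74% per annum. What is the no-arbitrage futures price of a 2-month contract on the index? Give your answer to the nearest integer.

23,457

F = S·e^((r − q)T) = 23432 · e^((0.0674 − 0.0611) × 2/12)
= 23432 · e^0.001050 = 23432 × 1.001051
F = 23,457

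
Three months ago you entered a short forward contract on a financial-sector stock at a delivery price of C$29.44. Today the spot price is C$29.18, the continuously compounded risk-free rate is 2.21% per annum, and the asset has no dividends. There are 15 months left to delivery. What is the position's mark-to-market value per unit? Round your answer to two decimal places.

Current fair forward for the remaining 15 months: F = S·e^(r·T), r = 0.0221
F = 29.18 · e^(0.0221 × 15/12) = 29.18 × 1.028010 = 29.9973
Value of long forward = (F − K)·e^(−rT) = (29.9973 − 29.44) · e^(−0.0221·15/12)
= 0.5573 × 0.972753 = 0.54
Short position value = −(long value) = -C$0.54

-C$0.54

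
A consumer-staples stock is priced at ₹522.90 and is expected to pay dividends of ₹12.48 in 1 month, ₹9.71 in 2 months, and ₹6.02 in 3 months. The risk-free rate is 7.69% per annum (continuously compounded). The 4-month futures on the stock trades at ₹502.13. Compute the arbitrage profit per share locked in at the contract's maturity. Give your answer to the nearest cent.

PV(dividends) I = 12.48·e^(−0.0769·1/12) + 9.71·e^(−0.0769·2/12) + 6.02·e^(−0.0769·3/12) = 27.8920
Fair futures F* = (S − I)·e^(rT) = (522.90 − 27.8920)·e^0.025633 = 495.0080 × 1.025964 = 507.8604
Market ₹502.13 < fair 507.8604: forward underpriced → reverse cash-and-carry (short the stock, invest proceeds at r, pay the dividends, go long the forward).
Profit at T = |F_mkt − F*| = |502.13 − 507.8604| = ₹5.73 per share

₹5.73 per share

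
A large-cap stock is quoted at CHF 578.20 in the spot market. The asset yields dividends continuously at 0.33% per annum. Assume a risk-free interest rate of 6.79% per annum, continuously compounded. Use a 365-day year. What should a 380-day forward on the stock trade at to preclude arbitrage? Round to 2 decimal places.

F = S·e^((r − q)T) = 578.20 · e^((0.0679 − 0.0033) × 380/365)
= 578.20 · e^0.067255 = 578.20 × 1.069568
F = CHF 618.42

CHF 618.42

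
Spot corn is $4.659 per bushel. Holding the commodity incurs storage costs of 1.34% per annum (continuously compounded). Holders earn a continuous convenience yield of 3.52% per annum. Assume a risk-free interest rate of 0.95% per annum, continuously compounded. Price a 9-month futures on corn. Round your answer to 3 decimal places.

$4.616 per bushel

Net carry = r + u − y = 0.0095 + 0.0134 − 0.0352 = -0.0123
F = S·e^((r+u−y)T) = 4.659 · e^(-0.0123 × 9/12) = 4.659 · e^-0.009225
= 4.659 × 0.990817 = $4.616 per bushel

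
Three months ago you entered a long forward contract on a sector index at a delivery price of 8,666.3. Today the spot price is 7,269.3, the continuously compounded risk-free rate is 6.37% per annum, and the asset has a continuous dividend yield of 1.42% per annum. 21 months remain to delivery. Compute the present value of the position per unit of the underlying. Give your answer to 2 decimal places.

-661.24

Current fair forward for the remaining 21 months: F = S·e^((r − q)·T), (r − q) = 0.0637 − 0.0142 = 0.0495
F = 7269.3 · e^(0.0495 × 21/12) = 7269.3 × 1.09048767 = 7927.0820
Value of long forward = (F − K)·e^(−rT) = (7927.0820 − 8666.3) · e^(−0.0637·21/12)
= -739.2180 × 0.89451375 = -661.24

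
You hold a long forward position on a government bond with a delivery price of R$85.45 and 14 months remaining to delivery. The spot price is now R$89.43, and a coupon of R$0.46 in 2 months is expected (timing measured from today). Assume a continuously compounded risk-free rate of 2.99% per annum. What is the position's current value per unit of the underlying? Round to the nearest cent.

PV(remaining coupons) I = 0.46·e^(−0.0299·2/12) = 0.4577
Current forward F = (S − I)·e^(rT) = (89.43 − 0.4577)·e^(0.0299·14/12) = 88.9723 × 1.035499 = 92.1307
Value (long) = (F − K)·e^(−rT) = (92.1307 − 85.45) × 0.965718 = 6.4517
Value = R$6.45

R$6.45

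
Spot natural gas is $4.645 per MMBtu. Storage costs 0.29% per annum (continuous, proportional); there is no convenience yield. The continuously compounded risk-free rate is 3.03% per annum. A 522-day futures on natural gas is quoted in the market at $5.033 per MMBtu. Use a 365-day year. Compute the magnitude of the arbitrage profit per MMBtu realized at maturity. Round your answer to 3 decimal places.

$0.162 per MMBtu

Fair futures: F* = S·e^(carry·T), with carry = (r + u) = 0.0303 + 0.0029 = 0.0332
F* = 4.645 · e^(0.0332 × 522/365) = 4.645 · e^0.047481 = 4.645 × 1.048626 = $4.8709
Market $5.033 > fair $4.8709: forward overpriced → cash-and-carry (buy spot, short the forward).
At maturity, profit = |F_mkt − F*| = |5.033 − 4.8709| = $0.162 per MMBtu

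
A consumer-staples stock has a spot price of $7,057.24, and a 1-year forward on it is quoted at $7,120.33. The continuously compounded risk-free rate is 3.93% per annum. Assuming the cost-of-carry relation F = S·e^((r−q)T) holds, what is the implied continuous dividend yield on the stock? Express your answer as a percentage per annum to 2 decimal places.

From F = S·e^((r−q)T): (r − q) = ln(F/S)/T
ln(7120.33/7057.24) = ln(1.008940) = 0.008900
(r − q) = 0.008900 / (12/12) = 0.008900
q = r − ln(F/S)/T = 0.0393 − 0.008900 = 0.030400
q = 3.04%

3.04%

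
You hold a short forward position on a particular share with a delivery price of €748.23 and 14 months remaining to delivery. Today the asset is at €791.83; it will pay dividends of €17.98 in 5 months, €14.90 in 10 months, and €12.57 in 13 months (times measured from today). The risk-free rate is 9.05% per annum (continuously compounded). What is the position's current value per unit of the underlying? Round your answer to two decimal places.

PV(remaining dividends) I = 17.98·e^(−0.0905·5/12) + 14.90·e^(−0.0905·10/12) + 12.57·e^(−0.0905·13/12) = 42.5283
Current forward F = (S − I)·e^(rT) = (791.83 − 42.5283)·e^(0.0905·14/12) = 749.3017 × 1.111359 = 832.7432
Value (long) = (F − K)·e^(−rT) = (832.7432 − 748.23) × 0.899799 = 76.0449
Short position value = −(long value) = -€76.04

-€76.04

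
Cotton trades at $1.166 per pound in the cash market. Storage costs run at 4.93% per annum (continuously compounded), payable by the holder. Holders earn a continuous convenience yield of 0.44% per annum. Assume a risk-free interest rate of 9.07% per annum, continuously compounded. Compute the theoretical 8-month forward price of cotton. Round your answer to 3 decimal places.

Net carry = r + u − y = 0.0907 + 0.0493 − 0.0044 = 0.1356
F = S·e^((r+u−y)T) = 1.166 · e^(0.1356 × 8/12) = 1.166 · e^0.090400
= 1.166 × 1.094612 = $1.276 per pound

$1.276 per pound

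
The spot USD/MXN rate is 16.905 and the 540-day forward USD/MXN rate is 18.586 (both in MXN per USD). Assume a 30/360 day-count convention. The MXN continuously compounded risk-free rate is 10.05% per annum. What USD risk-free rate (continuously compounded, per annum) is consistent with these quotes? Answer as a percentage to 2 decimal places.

3.73%

F = S·e^((r_MXN − r_USD)T) ⇒ r_USD = r_MXN − ln(F/S)/T
ln(18.586/16.905) = 0.094799; /(540/360) = 0.063199
r_USD = 0.1005 − 0.063199 = 0.037301
r_USD = 3.73%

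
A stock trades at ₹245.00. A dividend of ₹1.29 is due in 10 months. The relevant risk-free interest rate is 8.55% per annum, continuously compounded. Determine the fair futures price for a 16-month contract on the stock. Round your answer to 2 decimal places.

₹273.24

PV(dividends) I = 1.29·e^(−0.0855·10/12)
I = 1.2013
F = (S − I)·e^(rT) = (245.00 − 1.2013) · e^(0.0855·16/12)
= 243.7987 · e^0.114000 = 243.7987 × 1.120752 = ₹273.24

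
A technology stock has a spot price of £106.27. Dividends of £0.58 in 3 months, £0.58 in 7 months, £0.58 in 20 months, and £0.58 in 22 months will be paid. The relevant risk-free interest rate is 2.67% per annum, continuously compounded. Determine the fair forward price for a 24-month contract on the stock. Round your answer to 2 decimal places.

PV(dividends) I = 0.58·e^(−0.0267·3/12) + 0.58·e^(−0.0267·7/12) + 0.58·e^(−0.0267·20/12) + 0.58·e^(−0.0267·22/12)
I = 0.5761 + 0.5710 + 0.5548 + 0.5523 = 2.2542
F = (S − I)·e^(rT) = (106.27 − 2.2542) · e^(0.0267·24/12)
= 104.0158 · e^0.053400 = 104.0158 × 1.054852 = £109.72

£109.72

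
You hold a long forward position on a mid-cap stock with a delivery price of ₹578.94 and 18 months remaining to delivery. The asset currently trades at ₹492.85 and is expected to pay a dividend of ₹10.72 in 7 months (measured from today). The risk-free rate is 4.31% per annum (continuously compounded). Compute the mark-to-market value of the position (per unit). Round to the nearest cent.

PV(remaining dividends) I = 10.72·e^(−0.0431·7/12) = 10.4538
Current forward F = (S − I)·e^(rT) = (492.85 − 10.4538)·e^(0.0431·18/12) = 482.3962 × 1.066786 = 514.6135
Value (long) = (F − K)·e^(−rT) = (514.6135 − 578.94) × 0.937395 = -60.2993
Value = -₹60.30

-₹60.30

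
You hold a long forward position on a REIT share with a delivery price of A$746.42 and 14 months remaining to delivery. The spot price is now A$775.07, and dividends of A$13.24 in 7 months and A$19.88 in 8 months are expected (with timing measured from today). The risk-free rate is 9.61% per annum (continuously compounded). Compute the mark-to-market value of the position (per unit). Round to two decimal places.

A$76.65

PV(remaining dividends) I = 13.24·e^(−0.0961·7/12) + 19.88·e^(−0.0961·8/12) = 31.1645
Current forward F = (S − I)·e^(rT) = (775.07 − 31.1645)·e^(0.0961·14/12) = 743.9055 × 1.118643 = 832.1647
Value (long) = (F − K)·e^(−rT) = (832.1647 − 746.42) × 0.893940 = 76.6506
Value = A$76.65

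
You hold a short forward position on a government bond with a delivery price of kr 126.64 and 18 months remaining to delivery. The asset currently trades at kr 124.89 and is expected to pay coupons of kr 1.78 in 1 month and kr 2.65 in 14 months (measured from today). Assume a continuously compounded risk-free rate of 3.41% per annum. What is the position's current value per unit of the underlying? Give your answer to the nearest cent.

PV(remaining coupons) I = 1.78·e^(−0.0341·1/12) + 2.65·e^(−0.0341·14/12) = 4.3216
Current forward F = (S − I)·e^(rT) = (124.89 − 4.3216)·e^(0.0341·18/12) = 120.5684 × 1.052481 = 126.8960
Value (long) = (F − K)·e^(−rT) = (126.8960 − 126.64) × 0.950136 = 0.2432
Short position value = −(long value) = -kr 0.24

-kr 0.24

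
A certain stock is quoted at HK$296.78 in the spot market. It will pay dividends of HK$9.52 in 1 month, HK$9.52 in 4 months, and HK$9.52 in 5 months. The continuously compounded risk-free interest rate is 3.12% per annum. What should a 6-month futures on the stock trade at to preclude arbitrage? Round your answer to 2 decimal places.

PV(dividends) I = 9.52·e^(−0.0312·1/12) + 9.52·e^(−0.0312·4/12) + 9.52·e^(−0.0312·5/12)
I = 9.4953 + 9.4215 + 9.3970 = 28.3138
F = (S − I)·e^(rT) = (296.78 − 28.3138) · e^(0.0312·6/12)
= 268.4662 · e^0.015600 = 268.4662 × 1.015722 = HK$272.69

HK$272.69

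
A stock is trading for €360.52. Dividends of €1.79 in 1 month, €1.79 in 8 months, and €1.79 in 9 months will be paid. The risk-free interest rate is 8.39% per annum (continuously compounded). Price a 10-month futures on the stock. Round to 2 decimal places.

PV(dividends) I = 1.79·e^(−0.0839·1/12) + 1.79·e^(−0.0839·8/12) + 1.79·e^(−0.0839·9/12)
I = 1.7775 + 1.6926 + 1.6808 = 5.1509
F = (S − I)·e^(rT) = (360.52 − 5.1509) · e^(0.0839·10/12)
= 355.3691 · e^0.069917 = 355.3691 × 1.072419 = €381.10

€381.10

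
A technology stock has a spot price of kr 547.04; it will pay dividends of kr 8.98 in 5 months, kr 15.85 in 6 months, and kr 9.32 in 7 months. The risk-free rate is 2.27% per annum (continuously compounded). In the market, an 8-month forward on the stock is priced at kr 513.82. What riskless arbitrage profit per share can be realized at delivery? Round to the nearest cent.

PV(dividends) I = 8.98·e^(−0.0227·5/12) + 15.85·e^(−0.0227·6/12) + 9.32·e^(−0.0227·7/12) = 33.7640
Fair forward F* = (S − I)·e^(rT) = (547.04 − 33.7640)·e^0.015133 = 513.2760 × 1.015248 = 521.1024
Market kr 513.82 < fair 521.1024: forward underpriced → reverse cash-and-carry (short the stock, invest proceeds at r, pay the dividends, go long the forward).
Profit at T = |F_mkt − F*| = |513.82 − 521.1024| = kr 7.28 per share

kr 7.28 per share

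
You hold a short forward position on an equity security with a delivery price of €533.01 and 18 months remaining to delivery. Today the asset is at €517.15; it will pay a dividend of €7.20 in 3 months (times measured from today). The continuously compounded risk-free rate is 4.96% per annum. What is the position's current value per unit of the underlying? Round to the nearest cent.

-€15.25

PV(remaining dividends) I = 7.20·e^(−0.0496·3/12) = 7.1113
Current forward F = (S − I)·e^(rT) = (517.15 − 7.1113)·e^(0.0496·18/12) = 510.0387 × 1.077238 = 549.4331
Value (long) = (F − K)·e^(−rT) = (549.4331 − 533.01) × 0.928300 = 15.2456
Short position value = −(long value) = -€15.25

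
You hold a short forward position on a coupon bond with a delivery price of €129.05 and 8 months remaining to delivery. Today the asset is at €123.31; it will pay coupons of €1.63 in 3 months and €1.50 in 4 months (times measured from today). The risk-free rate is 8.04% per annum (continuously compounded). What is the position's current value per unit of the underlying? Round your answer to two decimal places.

€2.06

PV(remaining coupons) I = 1.63·e^(−0.0804·3/12) + 1.50·e^(−0.0804·4/12) = 3.0579
Current forward F = (S − I)·e^(rT) = (123.31 − 3.0579)·e^(0.0804·8/12) = 120.2521 × 1.055062 = 126.8734
Value (long) = (F − K)·e^(−rT) = (126.8734 − 129.05) × 0.947811 = -2.0630
Short position value = −(long value) = €2.06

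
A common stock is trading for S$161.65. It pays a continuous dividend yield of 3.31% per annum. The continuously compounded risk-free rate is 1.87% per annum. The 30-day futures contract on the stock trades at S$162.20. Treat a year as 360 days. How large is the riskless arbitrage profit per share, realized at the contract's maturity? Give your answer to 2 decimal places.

Fair futures: F* = S·e^(carry·T), with carry = (r − q) = 0.0187 − 0.0331 = -0.0144
F* = 161.65 · e^(-0.0144 × 30/360) = 161.65 · e^-0.001200 = 161.65 × 0.998801 = S$161.4562
Market S$162.20 > fair S$161.4562: forward overpriced → cash-and-carry (buy spot, short the forward).
At maturity, profit = |F_mkt − F*| = |162.20 − 161.4562| = S$0.74 per share

S$0.74 per share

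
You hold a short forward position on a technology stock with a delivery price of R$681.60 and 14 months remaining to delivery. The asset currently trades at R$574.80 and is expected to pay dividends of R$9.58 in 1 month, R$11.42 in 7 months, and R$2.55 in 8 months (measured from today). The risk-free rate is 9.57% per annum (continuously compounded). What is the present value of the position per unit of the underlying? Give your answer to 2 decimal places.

R$57.49

PV(remaining dividends) I = 9.58·e^(−0.0957·1/12) + 11.42·e^(−0.0957·7/12) + 2.55·e^(−0.0957·8/12) = 22.6962
Current forward F = (S − I)·e^(rT) = (574.80 − 22.6962)·e^(0.0957·14/12) = 552.1038 × 1.118121 = 617.3189
Value (long) = (F − K)·e^(−rT) = (617.3189 − 681.60) × 0.894357 = -57.4903
Short position value = −(long value) = R$57.49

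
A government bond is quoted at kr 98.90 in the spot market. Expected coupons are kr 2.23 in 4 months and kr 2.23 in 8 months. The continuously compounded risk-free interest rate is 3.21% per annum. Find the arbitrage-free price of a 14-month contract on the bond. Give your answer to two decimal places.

kr 98.12

PV(coupons) I = 2.23·e^(−0.0321·4/12) + 2.23·e^(−0.0321·8/12)
I = 2.2063 + 2.1828 = 4.3891
F = (S − I)·e^(rT) = (98.90 − 4.3891) · e^(0.0321·14/12)
= 94.5109 · e^0.037450 = 94.5109 × 1.038160 = kr 98.12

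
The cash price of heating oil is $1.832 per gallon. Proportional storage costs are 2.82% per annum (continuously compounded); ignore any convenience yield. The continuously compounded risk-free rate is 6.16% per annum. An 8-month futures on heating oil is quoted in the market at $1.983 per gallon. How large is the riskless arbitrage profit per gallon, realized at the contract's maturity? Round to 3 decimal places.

Fair futures: F* = S·e^(carry·T), with carry = (r + u) = 0.0616 + 0.0282 = 0.0898
F* = 1.832 · e^(0.0898 × 8/12) = 1.832 · e^0.059867 = 1.832 × 1.061695 = $1.9450
Market $1.983 > fair $1.9450: forward overpriced → cash-and-carry (buy spot, short the forward).
At maturity, profit = |F_mkt − F*| = |1.983 − 1.9450| = $0.038 per gallon

$0.038 per gallon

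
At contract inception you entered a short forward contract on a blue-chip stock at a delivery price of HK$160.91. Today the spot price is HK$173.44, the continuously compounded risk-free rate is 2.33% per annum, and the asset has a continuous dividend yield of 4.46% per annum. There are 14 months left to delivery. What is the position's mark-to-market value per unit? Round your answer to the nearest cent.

-HK$8.05

Current fair forward for the remaining 14 months: F = S·e^((r − q)·T), (r − q) = 0.0233 − 0.0446 = -0.0213
F = 173.44 · e^(-0.0213 × 14/12) = 173.44 × 0.975456 = 169.1831
Value of long forward = (F − K)·e^(−rT) = (169.1831 − 160.91) · e^(−0.0233·14/12)
= 8.2731 × 0.973183 = 8.05
Short position value = −(long value) = -HK$8.05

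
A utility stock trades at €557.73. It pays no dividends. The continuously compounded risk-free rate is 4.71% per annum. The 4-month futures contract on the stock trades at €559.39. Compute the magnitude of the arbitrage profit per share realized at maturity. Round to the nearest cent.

€7.17 per share

Fair futures: F* = S·e^(carry·T), with carry = r = 0.0471
F* = 557.73 · e^(0.0471 × 4/12) = 557.73 · e^0.015700 = 557.73 × 1.015824 = €566.5555
Market €559.39 < fair €566.5555: forward underpriced → reverse cash-and-carry (short spot, go long the forward).
At maturity, profit = |F_mkt − F*| = |559.39 − 566.5555| = €7.17 per share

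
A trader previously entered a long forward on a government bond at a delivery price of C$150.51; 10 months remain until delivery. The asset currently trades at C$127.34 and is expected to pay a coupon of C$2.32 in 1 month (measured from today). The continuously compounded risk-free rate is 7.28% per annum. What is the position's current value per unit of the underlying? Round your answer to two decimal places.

PV(remaining coupons) I = 2.32·e^(−0.0728·1/12) = 2.3060
Current forward F = (S − I)·e^(rT) = (127.34 − 2.3060)·e^(0.0728·10/12) = 125.0340 × 1.062545 = 132.8543
Value (long) = (F − K)·e^(−rT) = (132.8543 − 150.51) × 0.941137 = -16.6164
Value = -C$16.62

-C$16.62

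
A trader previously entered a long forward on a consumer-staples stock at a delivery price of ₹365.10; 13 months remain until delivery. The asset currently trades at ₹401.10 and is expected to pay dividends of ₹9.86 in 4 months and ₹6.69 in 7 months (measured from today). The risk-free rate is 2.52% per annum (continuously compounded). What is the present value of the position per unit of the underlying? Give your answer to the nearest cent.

PV(remaining dividends) I = 9.86·e^(−0.0252·4/12) + 6.69·e^(−0.0252·7/12) = 16.3699
Current forward F = (S − I)·e^(rT) = (401.10 − 16.3699)·e^(0.0252·13/12) = 384.7301 × 1.027676 = 395.3779
Value (long) = (F − K)·e^(−rT) = (395.3779 − 365.10) × 0.973069 = 29.4625
Value = ₹29.46

₹29.46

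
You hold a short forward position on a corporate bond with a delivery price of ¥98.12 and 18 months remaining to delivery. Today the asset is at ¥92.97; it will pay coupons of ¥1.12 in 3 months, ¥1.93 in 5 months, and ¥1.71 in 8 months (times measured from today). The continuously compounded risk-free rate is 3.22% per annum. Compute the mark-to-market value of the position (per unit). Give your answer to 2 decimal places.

¥5.21

PV(remaining coupons) I = 1.12·e^(−0.0322·3/12) + 1.93·e^(−0.0322·5/12) + 1.71·e^(−0.0322·8/12) = 4.6890
Current forward F = (S − I)·e^(rT) = (92.97 − 4.6890)·e^(0.0322·18/12) = 88.2810 × 1.049485 = 92.6496
Value (long) = (F − K)·e^(−rT) = (92.6496 − 98.12) × 0.952848 = -5.2125
Short position value = −(long value) = ¥5.21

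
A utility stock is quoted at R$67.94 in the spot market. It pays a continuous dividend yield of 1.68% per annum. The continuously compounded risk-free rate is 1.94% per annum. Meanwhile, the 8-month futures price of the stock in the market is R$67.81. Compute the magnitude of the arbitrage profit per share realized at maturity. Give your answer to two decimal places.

R$0.25 per share

Fair futures: F* = S·e^(carry·T), with carry = (r − q) = 0.0194 − 0.0168 = 0.0026
F* = 67.94 · e^(0.0026 × 8/12) = 67.94 · e^0.001733 = 67.94 × 1.001735 = R$68.0579
Market R$67.81 < fair R$68.0579: forward underpriced → reverse cash-and-carry (short spot, go long the forward).
At maturity, profit = |F_mkt − F*| = |67.81 − 68.0579| = R$0.25 per share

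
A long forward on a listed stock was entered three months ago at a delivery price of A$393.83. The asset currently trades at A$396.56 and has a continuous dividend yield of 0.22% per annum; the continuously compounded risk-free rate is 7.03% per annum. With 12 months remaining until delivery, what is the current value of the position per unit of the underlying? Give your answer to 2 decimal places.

A$28.59

Current fair forward for the remaining 12 months: F = S·e^((r − q)·T), (r − q) = 0.0703 − 0.0022 = 0.0681
F = 396.56 · e^(0.0681 × 12/12) = 396.56 × 1.070472 = 424.5064
Value of long forward = (F − K)·e^(−rT) = (424.5064 − 393.83) · e^(−0.0703·12/12)
= 30.6764 × 0.932114 = 28.59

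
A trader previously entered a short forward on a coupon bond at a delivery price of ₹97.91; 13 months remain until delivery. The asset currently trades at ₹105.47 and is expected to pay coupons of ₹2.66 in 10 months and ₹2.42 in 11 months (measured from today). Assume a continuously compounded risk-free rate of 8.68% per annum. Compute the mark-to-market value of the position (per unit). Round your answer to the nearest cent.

PV(remaining coupons) I = 2.66·e^(−0.0868·10/12) + 2.42·e^(−0.0868·11/12) = 4.7093
Current forward F = (S − I)·e^(rT) = (105.47 − 4.7093)·e^(0.0868·13/12) = 100.7607 × 1.098596 = 110.6953
Value (long) = (F − K)·e^(−rT) = (110.6953 − 97.91) × 0.910252 = 11.6378
Short position value = −(long value) = -₹11.64

-₹11.64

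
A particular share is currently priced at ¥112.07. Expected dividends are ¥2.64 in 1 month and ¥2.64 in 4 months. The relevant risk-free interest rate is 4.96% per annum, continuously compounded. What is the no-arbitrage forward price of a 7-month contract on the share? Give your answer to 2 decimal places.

PV(dividends) I = 2.64·e^(−0.0496·1/12) + 2.64·e^(−0.0496·4/12)
I = 2.6291 + 2.5967 = 5.2258
F = (S − I)·e^(rT) = (112.07 − 5.2258) · e^(0.0496·7/12)
= 106.8442 · e^0.028933 = 106.8442 × 1.029356 = ¥109.98

¥109.98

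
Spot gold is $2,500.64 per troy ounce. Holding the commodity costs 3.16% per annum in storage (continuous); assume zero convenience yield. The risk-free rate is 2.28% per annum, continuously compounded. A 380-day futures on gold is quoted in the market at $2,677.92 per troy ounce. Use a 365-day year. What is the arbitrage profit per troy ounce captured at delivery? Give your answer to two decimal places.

Fair futures: F* = S·e^(carry·T), with carry = (r + u) = 0.0228 + 0.0316 = 0.0544
F* = 2500.64 · e^(0.0544 × 380/365) = 2500.64 · e^0.05663562 = 2500.64 × 1.05827013 = $2646.3526
Market $2677.92 > fair $2646.3526: forward overpriced → cash-and-carry (buy spot, short the forward).
At maturity, profit = |F_mkt − F*| = |2677.92 − 2646.3526| = $31.57 per troy ounce

$31.57 per troy ounce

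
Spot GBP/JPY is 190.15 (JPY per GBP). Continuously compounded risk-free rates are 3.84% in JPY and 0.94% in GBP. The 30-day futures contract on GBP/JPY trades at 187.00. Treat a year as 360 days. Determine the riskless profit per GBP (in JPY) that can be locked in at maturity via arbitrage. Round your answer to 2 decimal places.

Fair futures: F* = S·e^(carry·T), with carry = (r_JPY − r_GBP) = 0.0384 − 0.0094 = 0.0290
F* = 190.15 · e^(0.0290 × 30/360) = 190.15 · e^0.002417 = 190.15 × 1.002420 = 190.6102
Market 187.00 < fair 190.6102: forward underpriced → reverse cash-and-carry (short spot, go long the forward).
At maturity, profit = |F_mkt − F*| = |187.00 − 190.6102| = 3.61 per GBP (in JPY)

3.61 per GBP (in JPY)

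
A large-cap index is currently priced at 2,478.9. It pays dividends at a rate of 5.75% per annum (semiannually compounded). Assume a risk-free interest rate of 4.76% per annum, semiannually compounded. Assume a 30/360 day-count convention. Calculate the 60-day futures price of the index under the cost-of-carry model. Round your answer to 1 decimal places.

F = S · (1+r/2)^(2T) / (1+q/2)^(2T)
= 2478.9 × 1.007871 / 1.009493 = 2478.9 × 0.998393
F = 2,474.9

2,474.9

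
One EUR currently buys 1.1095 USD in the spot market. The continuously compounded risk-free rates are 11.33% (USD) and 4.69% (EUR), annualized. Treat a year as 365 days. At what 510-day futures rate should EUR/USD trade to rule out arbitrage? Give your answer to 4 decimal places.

1.2174

F = S·e^((r_USD − r_EUR)T) = 1.1095 · e^((0.1133 − 0.0469) × 510/365)
= 1.1095 · e^0.092778 = 1.1095 × 1.097218
F = 1.2174 USD per EUR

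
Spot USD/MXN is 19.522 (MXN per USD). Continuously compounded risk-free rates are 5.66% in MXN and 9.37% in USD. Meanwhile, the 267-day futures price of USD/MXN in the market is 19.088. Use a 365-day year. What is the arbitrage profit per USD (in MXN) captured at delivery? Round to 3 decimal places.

Fair futures: F* = S·e^(carry·T), with carry = (r_MXN − r_USD) = 0.0566 − 0.0937 = -0.0371
F* = 19.522 · e^(-0.0371 × 267/365) = 19.522 · e^-0.027139 = 19.522 × 0.973226 = 18.9993
Market 19.088 > fair 18.9993: forward overpriced → cash-and-carry (buy spot, short the forward).
At maturity, profit = |F_mkt − F*| = |19.088 − 18.9993| = 0.089 per USD (in MXN)

0.089 per USD (in MXN)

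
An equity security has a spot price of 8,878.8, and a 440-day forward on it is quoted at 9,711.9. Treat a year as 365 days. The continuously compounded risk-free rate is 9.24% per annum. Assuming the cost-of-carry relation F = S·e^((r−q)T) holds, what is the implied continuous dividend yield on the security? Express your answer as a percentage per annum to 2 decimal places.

From F = S·e^((r−q)T): (r − q) = ln(F/S)/T
ln(9711.9/8878.8) = ln(1.093830) = 0.089685
(r − q) = 0.089685 / (440/365) = 0.074398
q = r − ln(F/S)/T = 0.0924 − 0.074398 = 0.018002
q = 1.80%

1.80%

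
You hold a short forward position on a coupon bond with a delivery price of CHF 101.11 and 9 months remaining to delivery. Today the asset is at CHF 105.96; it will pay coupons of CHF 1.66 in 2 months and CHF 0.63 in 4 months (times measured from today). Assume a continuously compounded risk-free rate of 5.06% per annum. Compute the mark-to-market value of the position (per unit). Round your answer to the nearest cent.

PV(remaining coupons) I = 1.66·e^(−0.0506·2/12) + 0.63·e^(−0.0506·4/12) = 2.2655
Current forward F = (S − I)·e^(rT) = (105.96 − 2.2655)·e^(0.0506·9/12) = 103.6945 × 1.038679 = 107.7053
Value (long) = (F − K)·e^(−rT) = (107.7053 − 101.11) × 0.962761 = 6.3497
Short position value = −(long value) = -CHF 6.35

-CHF 6.35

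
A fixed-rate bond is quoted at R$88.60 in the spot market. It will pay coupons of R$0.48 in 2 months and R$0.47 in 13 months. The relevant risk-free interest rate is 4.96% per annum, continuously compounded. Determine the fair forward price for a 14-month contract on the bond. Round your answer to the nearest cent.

PV(coupons) I = 0.48·e^(−0.0496·2/12) + 0.47·e^(−0.0496·13/12)
I = 0.4760 + 0.4454 = 0.9214
F = (S − I)·e^(rT) = (88.60 − 0.9214) · e^(0.0496·14/12)
= 87.6786 · e^0.057867 = 87.6786 × 1.059574 = R$92.90

R$92.90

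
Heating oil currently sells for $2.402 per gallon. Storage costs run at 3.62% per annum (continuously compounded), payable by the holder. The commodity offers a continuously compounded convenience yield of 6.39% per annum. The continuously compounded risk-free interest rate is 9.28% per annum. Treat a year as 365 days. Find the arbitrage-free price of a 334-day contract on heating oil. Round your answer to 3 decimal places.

Net carry = r + u − y = 0.0928 + 0.0362 − 0.0639 = 0.0651
F = S·e^((r+u−y)T) = 2.402 · e^(0.0651 × 334/365) = 2.402 · e^0.059571
= 2.402 × 1.061381 = $2.549 per gallon

$2.549 per gallon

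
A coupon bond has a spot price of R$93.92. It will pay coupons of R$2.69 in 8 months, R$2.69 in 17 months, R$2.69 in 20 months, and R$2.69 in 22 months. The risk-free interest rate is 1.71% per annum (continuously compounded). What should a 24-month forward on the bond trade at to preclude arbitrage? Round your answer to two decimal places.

PV(coupons) I = 2.69·e^(−0.0171·8/12) + 2.69·e^(−0.0171·17/12) + 2.69·e^(−0.0171·20/12) + 2.69·e^(−0.0171·22/12)
I = 2.6595 + 2.6256 + 2.6144 + 2.6070 = 10.5065
F = (S − I)·e^(rT) = (93.92 − 10.5065) · e^(0.0171·24/12)
= 83.4135 · e^0.034200 = 83.4135 × 1.034792 = R$86.32

R$86.32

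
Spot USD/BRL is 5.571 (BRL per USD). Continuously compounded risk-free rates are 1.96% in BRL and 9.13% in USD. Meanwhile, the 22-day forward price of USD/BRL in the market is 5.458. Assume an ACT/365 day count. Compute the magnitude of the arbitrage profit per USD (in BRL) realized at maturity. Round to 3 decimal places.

0.089 per USD (in BRL)

Fair forward: F* = S·e^(carry·T), with carry = (r_BRL − r_USD) = 0.0196 − 0.0913 = -0.0717
F* = 5.571 · e^(-0.0717 × 22/365) = 5.571 · e^-0.004322 = 5.571 × 0.995687 = 5.5470
Market 5.458 < fair 5.5470: forward underpriced → reverse cash-and-carry (short spot, go long the forward).
At maturity, profit = |F_mkt − F*| = |5.458 − 5.5470| = 0.089 per USD (in BRL)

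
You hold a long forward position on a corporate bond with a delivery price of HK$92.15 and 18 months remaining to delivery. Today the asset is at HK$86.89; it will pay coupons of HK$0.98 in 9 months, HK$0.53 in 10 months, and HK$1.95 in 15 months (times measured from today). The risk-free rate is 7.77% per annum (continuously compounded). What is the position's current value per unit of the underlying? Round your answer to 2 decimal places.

PV(remaining coupons) I = 0.98·e^(−0.0777·9/12) + 0.53·e^(−0.0777·10/12) + 1.95·e^(−0.0777·15/12) = 3.1908
Current forward F = (S − I)·e^(rT) = (86.89 − 3.1908)·e^(0.0777·18/12) = 83.6992 × 1.123614 = 94.0456
Value (long) = (F − K)·e^(−rT) = (94.0456 − 92.15) × 0.889986 = 1.6871
Value = HK$1.69

HK$1.69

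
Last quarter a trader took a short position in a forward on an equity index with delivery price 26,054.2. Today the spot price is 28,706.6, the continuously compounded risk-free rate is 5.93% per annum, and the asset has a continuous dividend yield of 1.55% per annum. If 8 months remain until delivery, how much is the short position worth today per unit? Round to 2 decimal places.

Current fair forward for the remaining 8 months: F = S·e^((r − q)·T), (r − q) = 0.0593 − 0.0155 = 0.0438
F = 28706.6 · e^(0.0438 × 8/12) = 28706.6 × 1.02963050 = 29557.1909
Value of long forward = (F − K)·e^(−rT) = (29557.1909 − 26054.2) · e^(−0.0593·8/12)
= 3502.9909 × 0.96123791 = 3367.21
Short position value = −(long value) = -3367.21

-3367.21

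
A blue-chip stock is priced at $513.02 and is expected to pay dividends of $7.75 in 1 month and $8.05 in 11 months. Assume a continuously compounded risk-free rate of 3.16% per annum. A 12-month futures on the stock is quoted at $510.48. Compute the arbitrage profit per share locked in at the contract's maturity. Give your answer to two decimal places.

$2.96 per share

PV(dividends) I = 7.75·e^(−0.0316·1/12) + 8.05·e^(−0.0316·11/12) = 15.5498
Fair futures F* = (S − I)·e^(rT) = (513.02 − 15.5498)·e^0.031600 = 497.4702 × 1.032105 = 513.4415
Market $510.48 < fair 513.4415: forward underpriced → reverse cash-and-carry (short the stock, invest proceeds at r, pay the dividends, go long the forward).
Profit at T = |F_mkt − F*| = |510.48 − 513.4415| = $2.96 per share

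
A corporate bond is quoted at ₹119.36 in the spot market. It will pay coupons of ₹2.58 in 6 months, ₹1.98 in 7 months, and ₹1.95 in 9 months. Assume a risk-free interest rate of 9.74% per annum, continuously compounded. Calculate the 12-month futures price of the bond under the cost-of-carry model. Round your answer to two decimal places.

₹124.80

PV(coupons) I = 2.58·e^(−0.0974·6/12) + 1.98·e^(−0.0974·7/12) + 1.95·e^(−0.0974·9/12)
I = 2.4574 + 1.8706 + 1.8126 = 6.1406
F = (S − I)·e^(rT) = (119.36 − 6.1406) · e^(0.0974·12/12)
= 113.2194 · e^0.097400 = 113.2194 × 1.102301 = ₹124.80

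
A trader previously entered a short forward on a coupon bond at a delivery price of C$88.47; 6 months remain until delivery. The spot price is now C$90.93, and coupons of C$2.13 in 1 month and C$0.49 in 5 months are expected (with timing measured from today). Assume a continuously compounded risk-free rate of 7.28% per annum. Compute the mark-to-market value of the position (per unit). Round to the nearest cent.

PV(remaining coupons) I = 2.13·e^(−0.0728·1/12) + 0.49·e^(−0.0728·5/12) = 2.5925
Current forward F = (S − I)·e^(rT) = (90.93 − 2.5925)·e^(0.0728·6/12) = 88.3375 × 1.037071 = 91.6123
Value (long) = (F − K)·e^(−rT) = (91.6123 − 88.47) × 0.964255 = 3.0300
Short position value = −(long value) = -C$3.03

-C$3.03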